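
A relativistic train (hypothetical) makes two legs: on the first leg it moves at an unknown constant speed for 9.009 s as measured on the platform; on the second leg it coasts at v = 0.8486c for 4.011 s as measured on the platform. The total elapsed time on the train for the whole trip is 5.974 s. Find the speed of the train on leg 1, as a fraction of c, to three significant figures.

Leg 1: speed unknown; τ_1 = 9.009/γ_1.
Leg 2: γ = 1/√(1 − 0.8486²) = 1/√0.2799 = 1.890; τ_2 = 4.011/1.890 = 2.122 s.
Total proper time: τ_1 + 2.122 = 5.974, so τ_1 = 5.974 − 2.122 = 3.852 s.
γ_1 = 9.009/3.852 = 2.339; β = √(1 − 1/γ²) = √0.8172.

β = 0.904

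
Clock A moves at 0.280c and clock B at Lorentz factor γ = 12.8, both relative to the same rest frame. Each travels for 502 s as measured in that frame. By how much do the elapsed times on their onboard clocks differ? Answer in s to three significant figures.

|τ_A − τ_B| = 443 s

A: γ = 1/√(1 − 0.280²) = 25/24 ≈ 1.042; τ_A = 502/1.042 = 481.9 s.
B: γ = 12.8; τ_B = 502/12.80 = 39.22 s.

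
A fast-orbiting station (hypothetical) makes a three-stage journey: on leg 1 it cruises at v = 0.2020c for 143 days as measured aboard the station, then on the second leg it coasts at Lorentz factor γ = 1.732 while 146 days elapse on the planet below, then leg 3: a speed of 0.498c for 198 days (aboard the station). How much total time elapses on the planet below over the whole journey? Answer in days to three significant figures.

Leg 1: γ = 1/√(1 − 0.2020²) = 1/√0.9592 = 1.021; Δt_1 = 1.021 × 143 = 146.0 days.
Leg 2: 146 days is already measured on the planet below.
Leg 3: γ = 1/√(1 − 0.498²) = 1/√0.7520 = 1.153; Δt_3 = 1.153 × 198 = 228.3 days.
Total: 146.0 + 146.0 + 228.3 days.

Δt = 520 days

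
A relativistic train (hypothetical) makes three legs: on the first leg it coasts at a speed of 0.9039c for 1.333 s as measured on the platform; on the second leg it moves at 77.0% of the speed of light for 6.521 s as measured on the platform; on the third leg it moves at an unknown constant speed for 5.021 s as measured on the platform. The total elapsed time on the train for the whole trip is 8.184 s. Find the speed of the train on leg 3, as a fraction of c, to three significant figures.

β = 0.726

Leg 1: γ = 1/√(1 − 0.9039²) = 1/√0.1830 = 2.338; τ_1 = 1.333/2.338 = 0.5702 s.
Leg 2: β = 0.770; γ = 1/√(1 − 0.770²) = 1/√0.4071 = 1.567; τ_2 = 6.521/1.567 = 4.161 s.
Leg 3: speed unknown; τ_3 = 5.021/γ_3.
Total proper time: 0.5702 + 4.161 + τ_3 = 8.184, so τ_3 = 8.184 − 4.731 = 3.453 s.
γ_3 = 5.021/3.453 = 1.454; β = √(1 − 1/γ²) = √0.5270.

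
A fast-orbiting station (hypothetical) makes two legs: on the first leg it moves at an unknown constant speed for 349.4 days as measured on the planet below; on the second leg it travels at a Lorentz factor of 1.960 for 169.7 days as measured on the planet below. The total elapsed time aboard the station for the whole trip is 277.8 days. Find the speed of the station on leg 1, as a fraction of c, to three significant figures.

β = 0.837

Leg 1: speed unknown; τ_1 = 349.4/γ_1.
Leg 2: γ = 1.960; τ_2 = 169.7/1.960 = 86.58 days.
Total proper time: τ_1 + 86.58 = 277.8, so τ_1 = 277.8 − 86.58 = 191.2 days.
γ_1 = 349.4/191.2 = 1.827; β = √(1 − 1/γ²) = √0.7005.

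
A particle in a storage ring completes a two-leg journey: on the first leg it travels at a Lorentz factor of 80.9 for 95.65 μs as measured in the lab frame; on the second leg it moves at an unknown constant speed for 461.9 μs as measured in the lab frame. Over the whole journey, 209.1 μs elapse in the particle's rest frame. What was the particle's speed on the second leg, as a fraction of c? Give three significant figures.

β = 0.893

Leg 1: γ = 80.9; τ_1 = 95.65/80.90 = 1.182 μs.
Leg 2: speed unknown; τ_2 = 461.9/γ_2.
Total proper time: 1.182 + τ_2 = 209.1, so τ_2 = 209.1 − 1.182 = 207.9 μs.
γ_2 = 461.9/207.9 = 2.222; β = √(1 − 1/γ²) = √0.7974.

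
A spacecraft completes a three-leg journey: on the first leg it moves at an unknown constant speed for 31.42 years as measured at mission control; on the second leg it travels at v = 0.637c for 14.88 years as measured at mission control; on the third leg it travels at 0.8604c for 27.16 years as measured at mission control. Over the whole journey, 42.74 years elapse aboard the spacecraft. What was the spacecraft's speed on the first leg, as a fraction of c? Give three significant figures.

Leg 1: speed unknown; τ_1 = 31.42/γ_1.
Leg 2: γ = 1/√(1 − 0.637²) = 1/√0.5942 = 1.297; τ_2 = 14.88/1.297 = 11.47 years.
Leg 3: γ = 1/√(1 − 0.8604²) = 1/√0.2597 = 1.962; τ_3 = 27.16/1.962 = 13.84 years.
Total proper time: τ_1 + 11.47 + 13.84 = 42.74, so τ_1 = 42.74 − 25.31 = 17.43 years.
γ_1 = 31.42/17.43 = 1.803; β = √(1 − 1/γ²) = √0.6923.

β = 0.832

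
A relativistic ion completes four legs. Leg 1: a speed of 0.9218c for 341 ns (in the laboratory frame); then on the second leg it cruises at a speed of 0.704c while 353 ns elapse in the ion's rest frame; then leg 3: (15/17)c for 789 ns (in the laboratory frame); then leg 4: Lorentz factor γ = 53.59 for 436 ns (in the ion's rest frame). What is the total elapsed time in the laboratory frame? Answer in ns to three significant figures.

Leg 1: 341 ns is already measured in the laboratory frame.
Leg 2: γ = 1/√(1 − 0.704²) = 1/√0.5044 = 1.408; Δt_2 = 1.408 × 353 = 497.0 ns.
Leg 3: 789 ns is already measured in the laboratory frame.
Leg 4: γ = 53.59; Δt_4 = 53.59 × 436 = 2.337×10⁴ ns.
Total: 341.0 + 497.0 + 789.0 + 2.337×10⁴ ns.

Δt = 2.50×10⁴ ns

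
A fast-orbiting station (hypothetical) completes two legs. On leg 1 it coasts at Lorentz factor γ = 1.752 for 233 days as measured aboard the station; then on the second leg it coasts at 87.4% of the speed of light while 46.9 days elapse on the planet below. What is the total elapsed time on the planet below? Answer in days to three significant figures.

Δt = 455 days

Leg 1: γ = 1.752; Δt_1 = 1.752 × 233 = 408.2 days.
Leg 2: 46.9 days is already measured on the planet below.
Total: 408.2 + 46.90 days.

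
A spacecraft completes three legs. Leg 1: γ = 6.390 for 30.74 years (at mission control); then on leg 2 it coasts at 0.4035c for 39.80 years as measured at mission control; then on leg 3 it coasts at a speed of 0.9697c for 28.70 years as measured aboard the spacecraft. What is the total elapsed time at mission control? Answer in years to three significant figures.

Δt = 188 years

Leg 1: 30.74 years is already measured at mission control.
Leg 2: 39.80 years is already measured at mission control.
Leg 3: γ = 1/√(1 − 0.9697²) = 1/√0.05968 = 4.093; Δt_3 = 4.093 × 28.70 = 117.5 years.
Total: 30.74 + 39.80 + 117.5 years.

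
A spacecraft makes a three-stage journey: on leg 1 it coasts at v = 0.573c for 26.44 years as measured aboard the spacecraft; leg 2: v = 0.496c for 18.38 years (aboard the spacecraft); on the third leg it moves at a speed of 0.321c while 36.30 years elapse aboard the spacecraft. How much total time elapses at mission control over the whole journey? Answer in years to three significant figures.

Δt = 91.8 years

Leg 1: γ = 1/√(1 − 0.573²) = 1/√0.6717 = 1.220; Δt_1 = 1.220 × 26.44 = 32.26 years.
Leg 2: γ = 1/√(1 − 0.496²) = 1/√0.7540 = 1.152; Δt_2 = 1.152 × 18.38 = 21.17 years.
Leg 3: γ = 1/√(1 − 0.321²) = 1/√0.8970 = 1.056; Δt_3 = 1.056 × 36.30 = 38.33 years.
Total: 32.26 + 21.17 + 38.33 years.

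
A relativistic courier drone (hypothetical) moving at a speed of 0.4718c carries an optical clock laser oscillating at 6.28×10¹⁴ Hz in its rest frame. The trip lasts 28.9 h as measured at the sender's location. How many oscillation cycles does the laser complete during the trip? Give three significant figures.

γ = 1/√(1 − 0.4718²) = 1/√0.7774 = 1.134
The oscillator's own cycle count is N = f × τ where τ is the proper time aboard the drone. τ = Δt/γ = 28.9/1.134 = 25.48 h = 9.173×10⁴ s.
N = 6.28×10¹⁴ × 9.173×10⁴ = 5.761×10¹⁹.

N = 5.76×10¹⁹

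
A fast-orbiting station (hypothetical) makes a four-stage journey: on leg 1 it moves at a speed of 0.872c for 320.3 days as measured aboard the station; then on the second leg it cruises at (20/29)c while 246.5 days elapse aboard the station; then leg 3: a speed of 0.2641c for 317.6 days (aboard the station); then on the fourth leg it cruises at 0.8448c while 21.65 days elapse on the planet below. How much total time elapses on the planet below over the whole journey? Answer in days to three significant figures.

Leg 1: γ = 1/√(1 − 0.872²) = 1/√0.2396 = 2.043; Δt_1 = 2.043 × 320.3 = 654.3 days.
Leg 2: γ = 1/√(1 − (20/29)²) = 29/21 ≈ 1.381; Δt_2 = 1.381 × 246.5 = 340.4 days.
Leg 3: γ = 1/√(1 − 0.2641²) = 1/√0.9303 = 1.037; Δt_3 = 1.037 × 317.6 = 329.3 days.
Leg 4: 21.65 days is already measured on the planet below.
Total: 654.3 + 340.4 + 329.3 + 21.65 days.

Δt = 1350 days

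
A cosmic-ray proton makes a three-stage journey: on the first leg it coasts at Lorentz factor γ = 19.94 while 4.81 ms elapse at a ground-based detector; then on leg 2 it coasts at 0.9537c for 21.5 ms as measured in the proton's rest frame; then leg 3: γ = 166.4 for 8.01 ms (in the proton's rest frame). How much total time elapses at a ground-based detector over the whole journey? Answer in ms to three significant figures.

Leg 1: 4.81 ms is already measured at a ground-based detector.
Leg 2: γ = 1/√(1 − 0.9537²) = 1/√0.09046 = 3.325; Δt_2 = 3.325 × 21.5 = 71.49 ms.
Leg 3: γ = 166.4; Δt_3 = 166.4 × 8.01 = 1333 ms.
Total: 4.810 + 71.49 + 1333 ms.

Δt = 1410 ms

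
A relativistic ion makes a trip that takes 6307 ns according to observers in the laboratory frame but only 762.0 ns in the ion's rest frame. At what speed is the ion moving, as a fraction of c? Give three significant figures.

The proper time is measured in the ion's rest frame (both events occur at the ion's location); Δt is measured in the laboratory frame. γ = Δt/τ = 6307/762.0 = 8.277.
β = √(1 − 1/γ²) = √(1 − 0.01460) = √0.9854

v = 0.993c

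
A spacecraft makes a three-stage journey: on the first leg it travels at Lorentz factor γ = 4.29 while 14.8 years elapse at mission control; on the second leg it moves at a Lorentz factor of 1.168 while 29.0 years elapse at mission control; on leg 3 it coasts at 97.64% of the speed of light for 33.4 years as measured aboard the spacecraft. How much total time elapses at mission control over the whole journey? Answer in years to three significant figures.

Leg 1: 14.8 years is already measured at mission control.
Leg 2: 29.0 years is already measured at mission control.
Leg 3: β = 0.9764; γ = 1/√(1 − 0.9764²) = 1/√0.04664 = 4.630; Δt_3 = 4.630 × 33.4 = 154.7 years.
Total: 14.80 + 29.00 + 154.7 years.

Δt = 198 years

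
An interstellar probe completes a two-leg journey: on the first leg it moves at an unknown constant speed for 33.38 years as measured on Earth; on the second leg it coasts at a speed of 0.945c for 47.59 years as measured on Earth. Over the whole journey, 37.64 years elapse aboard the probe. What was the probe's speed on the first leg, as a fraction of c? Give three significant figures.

β = 0.750

Leg 1: speed unknown; τ_1 = 33.38/γ_1.
Leg 2: γ = 1/√(1 − 0.945²) = 1/√0.1070 = 3.057; τ_2 = 47.59/3.057 = 15.57 years.
Total proper time: τ_1 + 15.57 = 37.64, so τ_1 = 37.64 − 15.57 = 22.07 years.
γ_1 = 33.38/22.07 = 1.512; β = √(1 − 1/γ²) = √0.5627.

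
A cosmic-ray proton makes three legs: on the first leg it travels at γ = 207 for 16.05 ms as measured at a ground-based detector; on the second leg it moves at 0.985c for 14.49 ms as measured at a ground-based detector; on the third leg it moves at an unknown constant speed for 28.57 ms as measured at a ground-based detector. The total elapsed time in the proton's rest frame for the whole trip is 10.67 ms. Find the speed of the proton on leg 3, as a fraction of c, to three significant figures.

β = 0.959

Leg 1: γ = 207; τ_1 = 16.05/207.0 = 0.07754 ms.
Leg 2: γ = 1/√(1 − 0.985²) = 1/√0.02977 = 5.795; τ_2 = 14.49/5.795 = 2.500 ms.
Leg 3: speed unknown; τ_3 = 28.57/γ_3.
Total proper time: 0.07754 + 2.500 + τ_3 = 10.67, so τ_3 = 10.67 − 2.578 = 8.092 ms.
γ_3 = 28.57/8.092 = 3.531; β = √(1 − 1/γ²) = √0.9198.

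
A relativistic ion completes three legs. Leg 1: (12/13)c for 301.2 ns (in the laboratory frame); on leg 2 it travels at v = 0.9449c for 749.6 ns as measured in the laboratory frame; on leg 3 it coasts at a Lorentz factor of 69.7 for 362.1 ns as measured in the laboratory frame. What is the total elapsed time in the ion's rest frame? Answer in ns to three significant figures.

τ = 366 ns

Leg 1: γ = 1/√(1 − (12/13)²) = 13/5 = 2.600; τ_1 = 301.2/2.600 = 115.8 ns.
Leg 2: γ = 1/√(1 − 0.9449²) = 1/√0.1072 = 3.055; τ_2 = 749.6/3.055 = 245.4 ns.
Leg 3: γ = 69.7; τ_3 = 362.1/69.70 = 5.195 ns.
Total: 115.8 + 245.4 + 5.195 ns.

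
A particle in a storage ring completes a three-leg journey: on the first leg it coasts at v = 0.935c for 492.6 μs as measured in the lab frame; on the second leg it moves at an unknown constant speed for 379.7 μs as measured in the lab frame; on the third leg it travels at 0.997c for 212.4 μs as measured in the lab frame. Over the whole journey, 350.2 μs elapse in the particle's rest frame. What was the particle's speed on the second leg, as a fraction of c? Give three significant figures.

β = 0.908

Leg 1: γ = 1/√(1 − 0.935²) = 1/√0.1258 = 2.820; τ_1 = 492.6/2.820 = 174.7 μs.
Leg 2: speed unknown; τ_2 = 379.7/γ_2.
Leg 3: γ = 1/√(1 − 0.997²) = 1/√0.005991 = 12.92; τ_3 = 212.4/12.92 = 16.44 μs.
Total proper time: 174.7 + τ_2 + 16.44 = 350.2, so τ_2 = 350.2 − 191.1 = 159.1 μs.
γ_2 = 379.7/159.1 = 2.387; β = √(1 − 1/γ²) = √0.8245.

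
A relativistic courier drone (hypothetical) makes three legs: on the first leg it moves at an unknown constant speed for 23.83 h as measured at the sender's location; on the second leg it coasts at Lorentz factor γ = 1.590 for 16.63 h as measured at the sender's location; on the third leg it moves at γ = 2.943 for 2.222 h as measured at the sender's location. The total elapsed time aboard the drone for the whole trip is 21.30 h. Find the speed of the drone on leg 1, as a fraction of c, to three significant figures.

Leg 1: speed unknown; τ_1 = 23.83/γ_1.
Leg 2: γ = 1.590; τ_2 = 16.63/1.590 = 10.46 h.
Leg 3: γ = 2.943; τ_3 = 2.222/2.943 = 0.7550 h.
Total proper time: τ_1 + 10.46 + 0.7550 = 21.30, so τ_1 = 21.30 − 11.21 = 10.09 h.
γ_1 = 23.83/10.09 = 2.363; β = √(1 − 1/γ²) = √0.8209.

β = 0.906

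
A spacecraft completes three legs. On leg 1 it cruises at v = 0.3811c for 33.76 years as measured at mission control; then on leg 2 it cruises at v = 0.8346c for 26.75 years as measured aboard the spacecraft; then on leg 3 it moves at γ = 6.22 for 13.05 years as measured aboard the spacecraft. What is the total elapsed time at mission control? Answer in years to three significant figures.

Leg 1: 33.76 years is already measured at mission control.
Leg 2: γ = 1/√(1 − 0.8346²) = 1/√0.3034 = 1.815; Δt_2 = 1.815 × 26.75 = 48.56 years.
Leg 3: γ = 6.22; Δt_3 = 6.220 × 13.05 = 81.17 years.
Total: 33.76 + 48.56 + 81.17 years.

Δt = 163 years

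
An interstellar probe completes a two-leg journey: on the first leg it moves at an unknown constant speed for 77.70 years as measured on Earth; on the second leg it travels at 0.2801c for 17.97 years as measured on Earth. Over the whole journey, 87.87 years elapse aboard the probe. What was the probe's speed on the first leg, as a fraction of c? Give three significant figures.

β = 0.417

Leg 1: speed unknown; τ_1 = 77.70/γ_1.
Leg 2: γ = 1/√(1 − 0.2801²) = 1/√0.9215 = 1.042; τ_2 = 17.97/1.042 = 17.25 years.
Total proper time: τ_1 + 17.25 = 87.87, so τ_1 = 87.87 − 17.25 = 70.62 years.
γ_1 = 77.70/70.62 = 1.100; β = √(1 − 1/γ²) = √0.1740.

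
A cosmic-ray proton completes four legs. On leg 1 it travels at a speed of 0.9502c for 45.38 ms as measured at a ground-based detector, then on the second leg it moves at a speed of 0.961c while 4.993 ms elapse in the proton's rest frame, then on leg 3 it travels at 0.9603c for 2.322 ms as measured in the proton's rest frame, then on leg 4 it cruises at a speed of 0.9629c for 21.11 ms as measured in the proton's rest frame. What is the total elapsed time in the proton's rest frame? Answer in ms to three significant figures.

Leg 1: γ = 1/√(1 − 0.9502²) = 1/√0.09712 = 3.209; τ_1 = 45.38/3.209 = 14.14 ms.
Leg 2: 4.993 ms is already measured in the proton's rest frame.
Leg 3: 2.322 ms is already measured in the proton's rest frame.
Leg 4: 21.11 ms is already measured in the proton's rest frame.
Total: 14.14 + 4.993 + 2.322 + 21.11 ms.

τ = 42.6 ms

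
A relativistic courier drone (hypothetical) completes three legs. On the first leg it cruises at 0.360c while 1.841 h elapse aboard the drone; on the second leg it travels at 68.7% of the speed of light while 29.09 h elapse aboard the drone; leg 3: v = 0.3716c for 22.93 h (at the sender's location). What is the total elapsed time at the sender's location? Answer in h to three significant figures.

Leg 1: γ = 1/√(1 − 0.360²) = 1/√0.8704 = 1.072; Δt_1 = 1.072 × 1.841 = 1.973 h.
Leg 2: β = 0.687; γ = 1/√(1 − 0.687²) = 1/√0.5280 = 1.376; Δt_2 = 1.376 × 29.09 = 40.03 h.
Leg 3: 22.93 h is already measured at the sender's location.
Total: 1.973 + 40.03 + 22.93 h.

Δt = 64.9 h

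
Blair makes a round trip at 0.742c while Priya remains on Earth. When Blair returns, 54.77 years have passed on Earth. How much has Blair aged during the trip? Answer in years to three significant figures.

γ = 1/√(1 − 0.742²) = 1/√0.4494 = 1.492
Blair's clock measures proper time along the trip: τ = Δt/γ = 54.77/1.492 years.

τ = 36.7 years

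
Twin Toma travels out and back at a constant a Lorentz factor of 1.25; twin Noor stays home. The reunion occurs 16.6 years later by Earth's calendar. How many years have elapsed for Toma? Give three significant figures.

γ = 1.25
Toma's clock measures proper time along the trip: τ = Δt/γ = 16.6/1.250 years.

τ = 13.3 years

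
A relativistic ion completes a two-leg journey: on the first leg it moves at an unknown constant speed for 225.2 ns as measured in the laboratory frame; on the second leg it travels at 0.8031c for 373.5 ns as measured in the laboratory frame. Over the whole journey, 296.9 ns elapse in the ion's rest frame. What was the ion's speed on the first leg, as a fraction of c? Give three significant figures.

Leg 1: speed unknown; τ_1 = 225.2/γ_1.
Leg 2: γ = 1/√(1 − 0.8031²) = 1/√0.3550 = 1.678; τ_2 = 373.5/1.678 = 222.5 ns.
Total proper time: τ_1 + 222.5 = 296.9, so τ_1 = 296.9 − 222.5 = 74.35 ns.
γ_1 = 225.2/74.35 = 3.029; β = √(1 − 1/γ²) = √0.8910.

β = 0.944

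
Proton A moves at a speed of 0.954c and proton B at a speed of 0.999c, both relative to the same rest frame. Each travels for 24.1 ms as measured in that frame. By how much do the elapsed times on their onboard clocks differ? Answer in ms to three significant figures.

A: γ = 1/√(1 − 0.954²) = 1/√0.08988 = 3.335; τ_A = 24.1/3.335 = 7.225 ms.
B: γ = 1/√(1 − 0.999²) = 1/√0.001999 = 22.37; τ_B = 24.1/22.37 = 1.078 ms.

|τ_A − τ_B| = 6.15 ms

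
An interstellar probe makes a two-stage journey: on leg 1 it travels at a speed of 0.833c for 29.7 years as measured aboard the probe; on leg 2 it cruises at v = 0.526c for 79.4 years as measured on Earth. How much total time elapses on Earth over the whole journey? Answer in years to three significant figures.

Δt = 133 years

Leg 1: γ = 1/√(1 − 0.833²) = 1/√0.3061 = 1.807; Δt_1 = 1.807 × 29.7 = 53.68 years.
Leg 2: 79.4 years is already measured on Earth.
Total: 53.68 + 79.40 years.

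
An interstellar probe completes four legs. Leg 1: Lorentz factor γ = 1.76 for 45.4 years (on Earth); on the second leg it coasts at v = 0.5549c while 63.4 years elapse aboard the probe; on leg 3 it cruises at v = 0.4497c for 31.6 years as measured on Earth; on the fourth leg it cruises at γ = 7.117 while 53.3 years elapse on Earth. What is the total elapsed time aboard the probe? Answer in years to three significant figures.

Leg 1: γ = 1.76; τ_1 = 45.4/1.760 = 25.80 years.
Leg 2: 63.4 years is already measured aboard the probe.
Leg 3: γ = 1/√(1 − 0.4497²) = 1/√0.7978 = 1.120; τ_3 = 31.6/1.120 = 28.22 years.
Leg 4: γ = 7.117; τ_4 = 53.3/7.117 = 7.489 years.
Total: 25.80 + 63.40 + 28.22 + 7.489 years.

τ = 125 years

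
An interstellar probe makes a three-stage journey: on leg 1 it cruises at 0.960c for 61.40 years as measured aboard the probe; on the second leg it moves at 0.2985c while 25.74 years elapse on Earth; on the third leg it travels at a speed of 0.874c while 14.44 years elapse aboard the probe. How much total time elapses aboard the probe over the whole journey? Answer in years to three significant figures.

Leg 1: 61.40 years is already measured aboard the probe.
Leg 2: γ = 1/√(1 − 0.2985²) = 1/√0.9109 = 1.048; τ_2 = 25.74/1.048 = 24.57 years.
Leg 3: 14.44 years is already measured aboard the probe.
Total: 61.40 + 24.57 + 14.44 years.

τ = 100 years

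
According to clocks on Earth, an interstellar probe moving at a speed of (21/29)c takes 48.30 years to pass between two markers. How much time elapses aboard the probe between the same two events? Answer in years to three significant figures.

τ = 33.3 years

γ = 1/√(1 − (21/29)²) = 29/20 = 1.450
The interval measured on Earth is the dilated one; the clock aboard the probe measures the proper time τ = Δt/γ = 48.30/1.450 years.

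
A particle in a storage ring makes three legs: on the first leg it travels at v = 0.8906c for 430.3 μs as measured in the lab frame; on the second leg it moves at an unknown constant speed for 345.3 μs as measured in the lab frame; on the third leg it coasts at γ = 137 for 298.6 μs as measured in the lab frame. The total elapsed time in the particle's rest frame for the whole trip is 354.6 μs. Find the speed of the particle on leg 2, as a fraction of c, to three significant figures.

Leg 1: γ = 1/√(1 − 0.8906²) = 1/√0.2068 = 2.199; τ_1 = 430.3/2.199 = 195.7 μs.
Leg 2: speed unknown; τ_2 = 345.3/γ_2.
Leg 3: γ = 137; τ_3 = 298.6/137.0 = 2.180 μs.
Total proper time: 195.7 + τ_2 + 2.180 = 354.6, so τ_2 = 354.6 − 197.9 = 156.7 μs.
γ_2 = 345.3/156.7 = 2.203; β = √(1 − 1/γ²) = √0.7940.

β = 0.891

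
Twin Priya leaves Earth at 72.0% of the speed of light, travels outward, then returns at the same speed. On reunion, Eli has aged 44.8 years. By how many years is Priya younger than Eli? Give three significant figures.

β = 0.720; γ = 1/√(1 − 0.720²) = 1/√0.4816 = 1.441
Priya's elapsed proper time: τ = 44.8/1.441 = 31.09 years.
Age gap = Δt − τ = 44.8 − 31.09 years.

Δt − τ = 13.7 years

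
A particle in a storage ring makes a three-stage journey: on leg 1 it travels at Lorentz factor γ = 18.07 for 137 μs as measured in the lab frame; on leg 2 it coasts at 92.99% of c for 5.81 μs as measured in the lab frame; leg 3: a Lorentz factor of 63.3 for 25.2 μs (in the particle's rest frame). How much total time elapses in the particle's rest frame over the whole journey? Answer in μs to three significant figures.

τ = 34.9 μs

Leg 1: γ = 18.07; τ_1 = 137/18.07 = 7.582 μs.
Leg 2: β = 0.9299; γ = 1/√(1 − 0.9299²) = 1/√0.1353 = 2.719; τ_2 = 5.81/2.719 = 2.137 μs.
Leg 3: 25.2 μs is already measured in the particle's rest frame.
Total: 7.582 + 2.137 + 25.20 μs.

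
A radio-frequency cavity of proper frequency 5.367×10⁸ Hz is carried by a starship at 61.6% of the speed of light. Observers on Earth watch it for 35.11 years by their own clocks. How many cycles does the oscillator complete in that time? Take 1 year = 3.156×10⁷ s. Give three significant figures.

β = 0.616; γ = 1/√(1 − 0.616²) = 1/√0.6205 = 1.269
During 35.11 years of lab time, the oscillator's proper time advances by τ = Δt/γ = 35.11/1.269 = 27.66 years = 8.729×10⁸ s.
N = f × τ = 5.367×10⁸ × 8.729×10⁸ = 4.685×10¹⁷.

N = 4.68×10¹⁷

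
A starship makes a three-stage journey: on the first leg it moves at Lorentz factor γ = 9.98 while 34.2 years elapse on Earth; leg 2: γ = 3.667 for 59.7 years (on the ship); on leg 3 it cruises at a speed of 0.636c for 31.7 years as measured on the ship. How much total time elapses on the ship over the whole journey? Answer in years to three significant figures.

τ = 94.8 years

Leg 1: γ = 9.98; τ_1 = 34.2/9.980 = 3.427 years.
Leg 2: 59.7 years is already measured on the ship.
Leg 3: 31.7 years is already measured on the ship.
Total: 3.427 + 59.70 + 31.70 years.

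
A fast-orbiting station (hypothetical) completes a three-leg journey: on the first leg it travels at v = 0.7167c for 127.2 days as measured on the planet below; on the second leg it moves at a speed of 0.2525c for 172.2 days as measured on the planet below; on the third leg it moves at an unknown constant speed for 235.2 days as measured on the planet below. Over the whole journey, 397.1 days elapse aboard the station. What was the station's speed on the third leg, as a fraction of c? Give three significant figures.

Leg 1: γ = 1/√(1 − 0.7167²) = 1/√0.4863 = 1.434; τ_1 = 127.2/1.434 = 88.71 days.
Leg 2: γ = 1/√(1 − 0.2525²) = 1/√0.9362 = 1.033; τ_2 = 172.2/1.033 = 166.6 days.
Leg 3: speed unknown; τ_3 = 235.2/γ_3.
Total proper time: 88.71 + 166.6 + τ_3 = 397.1, so τ_3 = 397.1 − 255.3 = 141.8 days.
γ_3 = 235.2/141.8 = 1.659; β = √(1 − 1/γ²) = √0.6367.

β = 0.798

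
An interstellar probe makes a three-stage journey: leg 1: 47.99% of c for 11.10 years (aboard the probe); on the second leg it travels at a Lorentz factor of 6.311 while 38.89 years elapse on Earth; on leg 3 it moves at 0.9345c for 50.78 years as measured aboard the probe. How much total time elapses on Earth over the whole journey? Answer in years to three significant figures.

Δt = 194 years

Leg 1: β = 0.4799; γ = 1/√(1 − 0.4799²) = 1/√0.7697 = 1.140; Δt_1 = 1.140 × 11.10 = 12.65 years.
Leg 2: 38.89 years is already measured on Earth.
Leg 3: γ = 1/√(1 − 0.9345²) = 1/√0.1267 = 2.809; Δt_3 = 2.809 × 50.78 = 142.7 years.
Total: 12.65 + 38.89 + 142.7 years.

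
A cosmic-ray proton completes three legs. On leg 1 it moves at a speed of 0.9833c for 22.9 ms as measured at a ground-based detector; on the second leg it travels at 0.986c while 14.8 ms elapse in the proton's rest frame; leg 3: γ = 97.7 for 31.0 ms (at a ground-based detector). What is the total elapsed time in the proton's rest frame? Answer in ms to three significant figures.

τ = 19.3 ms

Leg 1: γ = 1/√(1 − 0.9833²) = 1/√0.03312 = 5.495; τ_1 = 22.9/5.495 = 4.168 ms.
Leg 2: 14.8 ms is already measured in the proton's rest frame.
Leg 3: γ = 97.7; τ_3 = 31.0/97.70 = 0.3173 ms.
Total: 4.168 + 14.80 + 0.3173 ms.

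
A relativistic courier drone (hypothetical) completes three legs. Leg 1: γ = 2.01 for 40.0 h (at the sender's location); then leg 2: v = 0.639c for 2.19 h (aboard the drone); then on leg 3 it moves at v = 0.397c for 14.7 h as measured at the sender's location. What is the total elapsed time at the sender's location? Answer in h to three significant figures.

Δt = 57.5 h

Leg 1: 40.0 h is already measured at the sender's location.
Leg 2: γ = 1/√(1 − 0.639²) = 1/√0.5917 = 1.300; Δt_2 = 1.300 × 2.19 = 2.847 h.
Leg 3: 14.7 h is already measured at the sender's location.
Total: 40.00 + 2.847 + 14.70 h.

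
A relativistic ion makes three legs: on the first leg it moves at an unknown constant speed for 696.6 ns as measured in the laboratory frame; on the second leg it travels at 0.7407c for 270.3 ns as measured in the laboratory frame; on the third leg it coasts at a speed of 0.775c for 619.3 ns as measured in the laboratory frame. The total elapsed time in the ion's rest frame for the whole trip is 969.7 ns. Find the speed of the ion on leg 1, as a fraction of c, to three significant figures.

β = 0.822

Leg 1: speed unknown; τ_1 = 696.6/γ_1.
Leg 2: γ = 1/√(1 − 0.7407²) = 1/√0.4514 = 1.488; τ_2 = 270.3/1.488 = 181.6 ns.
Leg 3: γ = 1/√(1 − 0.775²) = 1/√0.3994 = 1.582; τ_3 = 619.3/1.582 = 391.4 ns.
Total proper time: τ_1 + 181.6 + 391.4 = 969.7, so τ_1 = 969.7 − 573.0 = 396.7 ns.
γ_1 = 696.6/396.7 = 1.756; β = √(1 − 1/γ²) = √0.6756.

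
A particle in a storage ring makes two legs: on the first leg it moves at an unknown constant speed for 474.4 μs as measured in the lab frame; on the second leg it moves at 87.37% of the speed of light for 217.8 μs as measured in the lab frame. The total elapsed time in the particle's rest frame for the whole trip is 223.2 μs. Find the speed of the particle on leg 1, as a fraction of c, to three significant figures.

β = 0.969

Leg 1: speed unknown; τ_1 = 474.4/γ_1.
Leg 2: β = 0.8737; γ = 1/√(1 − 0.8737²) = 1/√0.2366 = 2.056; τ_2 = 217.8/2.056 = 106.0 μs.
Total proper time: τ_1 + 106.0 = 223.2, so τ_1 = 223.2 − 106.0 = 117.2 μs.
γ_1 = 474.4/117.2 = 4.046; β = √(1 − 1/γ²) = √0.9389.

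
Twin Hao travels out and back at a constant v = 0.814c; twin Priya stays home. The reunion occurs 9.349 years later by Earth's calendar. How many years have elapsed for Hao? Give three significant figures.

γ = 1/√(1 − 0.814²) = 1/√0.3374 = 1.722
Hao's clock measures proper time along the trip: τ = Δt/γ = 9.349/1.722 years.

τ = 5.43 years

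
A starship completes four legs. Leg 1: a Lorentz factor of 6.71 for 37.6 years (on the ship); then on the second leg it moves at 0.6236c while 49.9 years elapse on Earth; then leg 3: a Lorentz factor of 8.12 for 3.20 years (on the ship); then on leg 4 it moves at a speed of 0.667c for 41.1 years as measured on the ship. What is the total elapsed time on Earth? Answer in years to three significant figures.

Δt = 383 years

Leg 1: γ = 6.71; Δt_1 = 6.710 × 37.6 = 252.3 years.
Leg 2: 49.9 years is already measured on Earth.
Leg 3: γ = 8.12; Δt_3 = 8.120 × 3.20 = 25.98 years.
Leg 4: γ = 1/√(1 − 0.667²) = 1/√0.5551 = 1.342; Δt_4 = 1.342 × 41.1 = 55.16 years.
Total: 252.3 + 49.90 + 25.98 + 55.16 years.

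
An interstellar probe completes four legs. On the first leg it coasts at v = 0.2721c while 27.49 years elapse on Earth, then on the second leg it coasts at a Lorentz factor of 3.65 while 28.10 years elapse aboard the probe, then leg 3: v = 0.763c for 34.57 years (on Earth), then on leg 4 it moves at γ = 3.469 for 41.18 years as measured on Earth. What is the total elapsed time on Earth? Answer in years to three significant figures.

Leg 1: 27.49 years is already measured on Earth.
Leg 2: γ = 3.65; Δt_2 = 3.650 × 28.10 = 102.6 years.
Leg 3: 34.57 years is already measured on Earth.
Leg 4: 41.18 years is already measured on Earth.
Total: 27.49 + 102.6 + 34.57 + 41.18 years.

Δt = 206 years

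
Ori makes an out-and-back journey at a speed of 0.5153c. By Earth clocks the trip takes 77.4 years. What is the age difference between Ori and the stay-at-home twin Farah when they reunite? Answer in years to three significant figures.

γ = 1/√(1 − 0.5153²) = 1/√0.7345 = 1.167
Ori's elapsed proper time: τ = 77.4/1.167 = 66.33 years.
Age gap = Δt − τ = 77.4 − 66.33 years.

Δt − τ = 11.1 years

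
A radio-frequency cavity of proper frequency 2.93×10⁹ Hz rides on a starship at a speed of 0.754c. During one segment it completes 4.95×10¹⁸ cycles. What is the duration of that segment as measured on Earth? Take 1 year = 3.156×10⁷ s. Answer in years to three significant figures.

Δt = 81.5 years

γ = 1/√(1 − 0.754²) = 1/√0.4315 = 1.522
Proper time for N cycles: τ = N/f = 4.95×10¹⁸/(2.93×10⁹) = 1.689×10⁹ s = 53.53 years.
Lab-frame duration Δt = γτ = 1.522 × 53.53 = 81.49 years.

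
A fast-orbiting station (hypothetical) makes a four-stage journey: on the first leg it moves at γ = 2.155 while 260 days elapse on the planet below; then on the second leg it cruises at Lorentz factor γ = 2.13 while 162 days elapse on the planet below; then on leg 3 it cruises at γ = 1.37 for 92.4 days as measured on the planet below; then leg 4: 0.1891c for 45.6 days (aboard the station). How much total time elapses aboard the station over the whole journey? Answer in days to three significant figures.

τ = 310 days

Leg 1: γ = 2.155; τ_1 = 260/2.155 = 120.6 days.
Leg 2: γ = 2.13; τ_2 = 162/2.130 = 76.06 days.
Leg 3: γ = 1.37; τ_3 = 92.4/1.370 = 67.45 days.
Leg 4: 45.6 days is already measured aboard the station.
Total: 120.6 + 76.06 + 67.45 + 45.60 days.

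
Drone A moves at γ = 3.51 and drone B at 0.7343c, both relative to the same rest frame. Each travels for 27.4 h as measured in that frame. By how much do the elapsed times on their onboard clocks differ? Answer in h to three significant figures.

|τ_A − τ_B| = 10.8 h

A: γ = 3.51; τ_A = 27.4/3.510 = 7.806 h.
B: γ = 1/√(1 − 0.7343²) = 1/√0.4608 = 1.473; τ_B = 27.4/1.473 = 18.60 h.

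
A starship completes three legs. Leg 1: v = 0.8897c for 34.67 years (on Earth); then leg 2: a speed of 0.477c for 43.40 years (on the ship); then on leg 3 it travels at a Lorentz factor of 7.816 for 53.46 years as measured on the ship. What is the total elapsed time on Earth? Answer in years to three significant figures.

Leg 1: 34.67 years is already measured on Earth.
Leg 2: γ = 1/√(1 − 0.477²) = 1/√0.7725 = 1.138; Δt_2 = 1.138 × 43.40 = 49.38 years.
Leg 3: γ = 7.816; Δt_3 = 7.816 × 53.46 = 417.8 years.
Total: 34.67 + 49.38 + 417.8 years.

Δt = 502 years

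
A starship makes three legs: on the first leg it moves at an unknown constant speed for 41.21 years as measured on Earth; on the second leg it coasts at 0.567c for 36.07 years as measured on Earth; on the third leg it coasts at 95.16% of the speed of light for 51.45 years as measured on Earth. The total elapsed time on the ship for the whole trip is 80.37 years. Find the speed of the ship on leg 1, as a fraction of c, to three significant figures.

Leg 1: speed unknown; τ_1 = 41.21/γ_1.
Leg 2: γ = 1/√(1 − 0.567²) = 1/√0.6785 = 1.214; τ_2 = 36.07/1.214 = 29.71 years.
Leg 3: β = 0.9516; γ = 1/√(1 − 0.9516²) = 1/√0.09446 = 3.254; τ_3 = 51.45/3.254 = 15.81 years.
Total proper time: τ_1 + 29.71 + 15.81 = 80.37, so τ_1 = 80.37 − 45.52 = 34.85 years.
γ_1 = 41.21/34.85 = 1.183; β = √(1 − 1/γ²) = √0.2850.

β = 0.534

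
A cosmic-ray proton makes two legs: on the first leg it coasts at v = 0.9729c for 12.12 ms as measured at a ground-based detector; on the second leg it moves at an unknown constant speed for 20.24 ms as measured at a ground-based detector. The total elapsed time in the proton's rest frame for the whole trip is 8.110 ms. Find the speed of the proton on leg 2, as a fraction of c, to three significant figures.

β = 0.965

Leg 1: γ = 1/√(1 − 0.9729²) = 1/√0.05347 = 4.325; τ_1 = 12.12/4.325 = 2.802 ms.
Leg 2: speed unknown; τ_2 = 20.24/γ_2.
Total proper time: 2.802 + τ_2 = 8.110, so τ_2 = 8.110 − 2.802 = 5.308 ms.
γ_2 = 20.24/5.308 = 3.813; β = √(1 − 1/γ²) = √0.9312.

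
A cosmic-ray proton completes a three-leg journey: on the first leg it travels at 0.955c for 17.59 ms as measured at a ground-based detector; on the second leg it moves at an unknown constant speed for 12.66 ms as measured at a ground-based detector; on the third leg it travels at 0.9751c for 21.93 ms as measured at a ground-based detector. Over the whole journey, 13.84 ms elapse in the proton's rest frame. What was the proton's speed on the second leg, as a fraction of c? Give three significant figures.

β = 0.955

Leg 1: γ = 1/√(1 − 0.955²) = 1/√0.08798 = 3.371; τ_1 = 17.59/3.371 = 5.217 ms.
Leg 2: speed unknown; τ_2 = 12.66/γ_2.
Leg 3: γ = 1/√(1 − 0.9751²) = 1/√0.04918 = 4.509; τ_3 = 21.93/4.509 = 4.863 ms.
Total proper time: 5.217 + τ_2 + 4.863 = 13.84, so τ_2 = 13.84 − 10.08 = 3.759 ms.
γ_2 = 12.66/3.759 = 3.368; β = √(1 − 1/γ²) = √0.9118.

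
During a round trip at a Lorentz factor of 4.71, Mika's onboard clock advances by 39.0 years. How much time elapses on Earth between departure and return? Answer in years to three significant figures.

γ = 4.71
Earth-frame duration is the dilated interval: Δt = γτ = 4.710 × 39.0 years.

Δt = 184 years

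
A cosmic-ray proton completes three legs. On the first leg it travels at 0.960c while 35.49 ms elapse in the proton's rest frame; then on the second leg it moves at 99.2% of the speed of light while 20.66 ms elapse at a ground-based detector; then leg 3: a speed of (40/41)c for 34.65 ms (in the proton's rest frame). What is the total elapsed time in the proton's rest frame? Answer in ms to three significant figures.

Leg 1: 35.49 ms is already measured in the proton's rest frame.
Leg 2: β = 0.992; γ = 1/√(1 − 0.992²) = 1/√0.01594 = 7.922; τ_2 = 20.66/7.922 = 2.608 ms.
Leg 3: 34.65 ms is already measured in the proton's rest frame.
Total: 35.49 + 2.608 + 34.65 ms.

τ = 72.7 ms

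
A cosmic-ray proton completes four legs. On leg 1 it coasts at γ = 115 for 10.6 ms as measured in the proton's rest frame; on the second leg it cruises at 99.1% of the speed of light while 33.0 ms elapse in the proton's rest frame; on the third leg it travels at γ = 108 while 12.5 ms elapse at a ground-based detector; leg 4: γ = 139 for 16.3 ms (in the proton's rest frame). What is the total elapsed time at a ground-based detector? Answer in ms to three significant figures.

Leg 1: γ = 115; Δt_1 = 115.0 × 10.6 = 1219 ms.
Leg 2: β = 0.991; γ = 1/√(1 − 0.991²) = 1/√0.01792 = 7.470; Δt_2 = 7.470 × 33.0 = 246.5 ms.
Leg 3: 12.5 ms is already measured at a ground-based detector.
Leg 4: γ = 139; Δt_4 = 139.0 × 16.3 = 2266 ms.
Total: 1219 + 246.5 + 12.50 + 2266 ms.

Δt = 3740 ms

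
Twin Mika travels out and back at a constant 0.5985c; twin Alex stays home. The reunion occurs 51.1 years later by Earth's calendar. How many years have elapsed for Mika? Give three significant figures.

τ = 40.9 years

γ = 1/√(1 − 0.5985²) = 1/√0.6418 = 1.248
Mika's clock measures proper time along the trip: τ = Δt/γ = 51.1/1.248 years.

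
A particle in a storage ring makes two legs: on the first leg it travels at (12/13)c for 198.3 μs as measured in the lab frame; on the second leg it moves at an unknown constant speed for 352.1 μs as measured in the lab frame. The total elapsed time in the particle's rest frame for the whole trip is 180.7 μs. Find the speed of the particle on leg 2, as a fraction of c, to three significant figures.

β = 0.955

Leg 1: γ = 1/√(1 − (12/13)²) = 13/5 = 2.600; τ_1 = 198.3/2.600 = 76.27 μs.
Leg 2: speed unknown; τ_2 = 352.1/γ_2.
Total proper time: 76.27 + τ_2 = 180.7, so τ_2 = 180.7 − 76.27 = 104.4 μs.
γ_2 = 352.1/104.4 = 3.372; β = √(1 − 1/γ²) = √0.9120.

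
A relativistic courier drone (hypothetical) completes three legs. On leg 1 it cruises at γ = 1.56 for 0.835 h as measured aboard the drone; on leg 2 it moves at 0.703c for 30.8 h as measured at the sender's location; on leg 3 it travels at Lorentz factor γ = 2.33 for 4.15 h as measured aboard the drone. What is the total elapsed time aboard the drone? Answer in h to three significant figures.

Leg 1: 0.835 h is already measured aboard the drone.
Leg 2: γ = 1/√(1 − 0.703²) = 1/√0.5058 = 1.406; τ_2 = 30.8/1.406 = 21.90 h.
Leg 3: 4.15 h is already measured aboard the drone.
Total: 0.8350 + 21.90 + 4.150 h.

τ = 26.9 h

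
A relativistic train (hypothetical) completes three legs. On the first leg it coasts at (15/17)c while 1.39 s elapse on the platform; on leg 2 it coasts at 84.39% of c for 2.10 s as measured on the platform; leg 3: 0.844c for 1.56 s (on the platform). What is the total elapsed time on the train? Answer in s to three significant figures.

Leg 1: γ = 1/√(1 − (15/17)²) = 17/8 = 2.125; τ_1 = 1.39/2.125 = 0.6541 s.
Leg 2: β = 0.8439; γ = 1/√(1 − 0.8439²) = 1/√0.2878 = 1.864; τ_2 = 2.10/1.864 = 1.127 s.
Leg 3: γ = 1/√(1 − 0.844²) = 1/√0.2877 = 1.864; τ_3 = 1.56/1.864 = 0.8367 s.
Total: 0.6541 + 1.127 + 0.8367 s.

τ = 2.62 s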